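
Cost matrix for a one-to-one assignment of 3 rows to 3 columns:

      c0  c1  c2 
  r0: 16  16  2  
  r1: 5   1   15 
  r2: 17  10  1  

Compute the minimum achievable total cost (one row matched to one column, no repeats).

optimal assignment: row0→col2 (cost 2), row1→col0 (cost 5), row2→col1 (cost 10)
total = 2 + 5 + 10 = 17

Minimum assignment cost: 17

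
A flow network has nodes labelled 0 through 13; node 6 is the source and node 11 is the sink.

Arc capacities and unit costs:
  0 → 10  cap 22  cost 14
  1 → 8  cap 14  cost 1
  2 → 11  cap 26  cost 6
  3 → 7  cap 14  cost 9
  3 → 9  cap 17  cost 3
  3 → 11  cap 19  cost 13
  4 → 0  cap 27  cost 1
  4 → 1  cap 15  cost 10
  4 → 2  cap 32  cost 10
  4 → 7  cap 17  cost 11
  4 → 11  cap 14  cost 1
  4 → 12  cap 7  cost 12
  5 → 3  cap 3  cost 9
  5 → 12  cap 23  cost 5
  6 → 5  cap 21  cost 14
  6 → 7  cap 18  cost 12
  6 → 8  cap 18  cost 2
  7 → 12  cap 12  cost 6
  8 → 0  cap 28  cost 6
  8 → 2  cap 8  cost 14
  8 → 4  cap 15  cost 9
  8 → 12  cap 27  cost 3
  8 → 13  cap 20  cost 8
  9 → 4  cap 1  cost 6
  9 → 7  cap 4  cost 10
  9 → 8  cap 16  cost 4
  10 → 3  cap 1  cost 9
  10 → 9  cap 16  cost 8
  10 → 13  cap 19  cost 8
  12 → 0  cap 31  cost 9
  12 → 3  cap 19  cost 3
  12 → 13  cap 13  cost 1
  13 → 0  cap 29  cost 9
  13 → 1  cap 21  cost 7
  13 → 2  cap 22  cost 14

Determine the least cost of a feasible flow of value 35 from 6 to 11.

shortest-cost path #1: 6→8→4→11 push 14 @ unit cost 12 (adds 168)
shortest-cost path #2: 6→8→12→3→11 push 4 @ unit cost 21 (adds 84)
shortest-cost path #3: 6→7→12→3→11 push 12 @ unit cost 34 (adds 408)
shortest-cost path #4: 6→5→12→3→11 push 3 @ unit cost 35 (adds 105)
shortest-cost path #5: 6→5→12→8→2→11 push 2 @ unit cost 36 (adds 72)
total cost = 837

Minimum cost for 35 units: 837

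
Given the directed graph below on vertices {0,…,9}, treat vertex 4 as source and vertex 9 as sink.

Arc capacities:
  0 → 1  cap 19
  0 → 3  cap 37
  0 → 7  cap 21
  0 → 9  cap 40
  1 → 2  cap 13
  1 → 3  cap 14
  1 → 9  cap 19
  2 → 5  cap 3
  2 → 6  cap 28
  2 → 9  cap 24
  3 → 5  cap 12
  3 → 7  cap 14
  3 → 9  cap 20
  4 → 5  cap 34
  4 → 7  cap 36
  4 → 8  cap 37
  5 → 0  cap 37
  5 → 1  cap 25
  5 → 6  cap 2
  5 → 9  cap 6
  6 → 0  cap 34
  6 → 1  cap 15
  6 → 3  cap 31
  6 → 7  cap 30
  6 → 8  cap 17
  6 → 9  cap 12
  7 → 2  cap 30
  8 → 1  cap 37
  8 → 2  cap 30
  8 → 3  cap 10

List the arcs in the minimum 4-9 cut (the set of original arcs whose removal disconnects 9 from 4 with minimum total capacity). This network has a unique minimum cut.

Min-cut arcs: {(4,5), (4,8), (7,2)} (total capacity 101)

augment #1: 4→5→9 push 6
augment #2: 4→5→0→9 push 28
augment #3: 4→7→2→9 push 24
augment #4: 4→8→1→9 push 19
augment #5: 4→8→3→9 push 10
augment #6: 4→7→2→6→9 push 6
augment #7: 4→8→1→3→9 push 8
max flow = 101; residual-reachable set from 4 gives S-side
cut edges (S→T): {(4,5), (4,8), (7,2)} total cap 101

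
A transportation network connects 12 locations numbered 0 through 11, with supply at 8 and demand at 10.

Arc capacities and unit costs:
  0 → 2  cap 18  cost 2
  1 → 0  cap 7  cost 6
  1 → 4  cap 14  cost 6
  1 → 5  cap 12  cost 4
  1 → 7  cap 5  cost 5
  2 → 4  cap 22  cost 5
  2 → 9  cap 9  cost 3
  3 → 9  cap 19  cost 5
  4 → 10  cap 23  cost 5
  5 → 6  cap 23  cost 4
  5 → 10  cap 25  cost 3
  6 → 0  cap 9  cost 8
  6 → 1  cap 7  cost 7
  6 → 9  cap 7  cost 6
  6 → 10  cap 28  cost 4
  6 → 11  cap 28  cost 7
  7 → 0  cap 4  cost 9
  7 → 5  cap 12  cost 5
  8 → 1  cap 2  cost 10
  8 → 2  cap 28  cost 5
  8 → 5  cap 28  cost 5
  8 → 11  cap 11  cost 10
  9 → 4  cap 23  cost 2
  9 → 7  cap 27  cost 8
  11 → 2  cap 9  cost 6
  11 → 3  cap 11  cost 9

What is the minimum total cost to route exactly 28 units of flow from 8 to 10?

Minimum cost for 28 units: 239

shortest-cost path #1: 8→5→10 push 25 @ unit cost 8 (adds 200)
shortest-cost path #2: 8→5→6→10 push 3 @ unit cost 13 (adds 39)
total cost = 239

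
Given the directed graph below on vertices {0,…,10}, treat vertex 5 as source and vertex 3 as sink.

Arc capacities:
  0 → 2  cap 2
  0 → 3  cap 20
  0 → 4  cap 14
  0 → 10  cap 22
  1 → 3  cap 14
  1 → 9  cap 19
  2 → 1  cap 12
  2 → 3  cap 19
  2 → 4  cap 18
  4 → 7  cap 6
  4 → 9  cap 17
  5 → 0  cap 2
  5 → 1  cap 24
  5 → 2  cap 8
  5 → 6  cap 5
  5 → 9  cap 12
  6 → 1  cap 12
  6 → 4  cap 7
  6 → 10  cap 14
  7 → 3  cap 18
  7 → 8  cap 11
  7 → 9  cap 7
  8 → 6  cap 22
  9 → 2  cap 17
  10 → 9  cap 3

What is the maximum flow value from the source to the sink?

augment #1: 5→0→3 bottleneck 2, total now 2
augment #2: 5→1→3 bottleneck 14, total now 16
augment #3: 5→2→3 bottleneck 8, total now 24
augment #4: 5→9→2→3 bottleneck 11, total now 35
augment #5: 5→6→4→7→3 bottleneck 5, total now 40
augment #6: 5→9→2→4→7→3 bottleneck 1, total now 41

Maximum flow value: 41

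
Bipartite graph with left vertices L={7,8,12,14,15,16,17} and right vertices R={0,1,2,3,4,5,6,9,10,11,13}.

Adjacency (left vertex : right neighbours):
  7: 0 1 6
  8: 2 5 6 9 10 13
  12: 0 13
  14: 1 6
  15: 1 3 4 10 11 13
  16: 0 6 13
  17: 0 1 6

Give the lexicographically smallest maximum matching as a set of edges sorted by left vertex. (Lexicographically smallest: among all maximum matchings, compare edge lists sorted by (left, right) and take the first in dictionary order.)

|M| = 6 (so the lex-smallest maximum matching has 6 edges)
process left vertices in ascending order; for each, take the smallest-labelled available neighbour that still permits 6 edges overall, or leave it unmatched if none does
lex-smallest matching: {7-0, 8-2, 12-13, 14-1, 15-3, 16-6}

Lex-smallest maximum matching: {(7,0), (8,2), (12,13), (14,1), (15,3), (16,6)}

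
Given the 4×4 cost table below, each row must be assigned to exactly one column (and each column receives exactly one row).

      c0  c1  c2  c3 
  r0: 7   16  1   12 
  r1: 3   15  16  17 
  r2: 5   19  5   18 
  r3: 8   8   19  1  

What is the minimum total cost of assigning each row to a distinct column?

optimal assignment: row0→col2 (cost 1), row1→col1 (cost 15), row2→col0 (cost 5), row3→col3 (cost 1)
total = 1 + 15 + 5 + 1 = 22

Minimum assignment cost: 22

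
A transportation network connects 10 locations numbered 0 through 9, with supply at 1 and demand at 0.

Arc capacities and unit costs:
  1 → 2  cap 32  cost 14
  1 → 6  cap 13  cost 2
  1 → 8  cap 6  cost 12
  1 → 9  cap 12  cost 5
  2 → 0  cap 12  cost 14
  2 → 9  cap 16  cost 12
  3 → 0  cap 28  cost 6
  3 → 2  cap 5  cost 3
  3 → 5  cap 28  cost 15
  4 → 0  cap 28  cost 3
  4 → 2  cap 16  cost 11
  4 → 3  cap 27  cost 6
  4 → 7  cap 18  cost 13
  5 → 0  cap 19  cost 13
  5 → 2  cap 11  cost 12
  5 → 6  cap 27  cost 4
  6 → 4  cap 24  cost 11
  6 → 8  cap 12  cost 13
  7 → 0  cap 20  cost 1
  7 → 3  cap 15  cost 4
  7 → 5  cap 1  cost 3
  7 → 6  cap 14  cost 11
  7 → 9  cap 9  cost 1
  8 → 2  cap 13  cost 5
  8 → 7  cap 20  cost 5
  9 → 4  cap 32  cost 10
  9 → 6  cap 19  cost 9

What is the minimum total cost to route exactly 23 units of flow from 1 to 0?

Minimum cost for 23 units: 388

shortest-cost path #1: 1→6→4→0 push 13 @ unit cost 16 (adds 208)
shortest-cost path #2: 1→9→4→0 push 10 @ unit cost 18 (adds 180)
total cost = 388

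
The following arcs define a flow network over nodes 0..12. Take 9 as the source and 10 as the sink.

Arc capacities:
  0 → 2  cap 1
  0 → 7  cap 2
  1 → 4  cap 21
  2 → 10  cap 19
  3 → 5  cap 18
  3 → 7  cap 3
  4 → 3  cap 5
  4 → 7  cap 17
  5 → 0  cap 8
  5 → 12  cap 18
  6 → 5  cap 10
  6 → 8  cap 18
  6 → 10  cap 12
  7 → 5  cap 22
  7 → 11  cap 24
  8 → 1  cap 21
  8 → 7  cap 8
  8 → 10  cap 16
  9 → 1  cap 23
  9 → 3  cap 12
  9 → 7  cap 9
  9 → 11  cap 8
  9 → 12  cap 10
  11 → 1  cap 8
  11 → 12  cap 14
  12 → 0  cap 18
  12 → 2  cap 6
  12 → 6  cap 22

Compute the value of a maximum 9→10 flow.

Maximum flow value: 29

augment #1: 9→12→2→10 bottleneck 6, total now 6
augment #2: 9→12→6→10 bottleneck 4, total now 10
augment #3: 9→11→12→6→10 bottleneck 8, total now 18
augment #4: 9→3→5→0→2→10 bottleneck 1, total now 19
augment #5: 9→3→5→12→6→8→10 bottleneck 10, total now 29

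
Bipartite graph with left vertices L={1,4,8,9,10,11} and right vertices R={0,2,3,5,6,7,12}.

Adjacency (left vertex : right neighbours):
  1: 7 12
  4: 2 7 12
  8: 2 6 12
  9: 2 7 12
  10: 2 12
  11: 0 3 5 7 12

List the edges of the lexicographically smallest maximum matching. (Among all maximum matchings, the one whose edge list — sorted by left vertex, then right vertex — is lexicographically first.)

Lex-smallest maximum matching: {(1,7), (4,2), (8,6), (9,12), (11,0)}

|M| = 5 (so the lex-smallest maximum matching has 5 edges)
process left vertices in ascending order; for each, take the smallest-labelled available neighbour that still permits 5 edges overall, or leave it unmatched if none does
lex-smallest matching: {1-7, 4-2, 8-6, 9-12, 11-0}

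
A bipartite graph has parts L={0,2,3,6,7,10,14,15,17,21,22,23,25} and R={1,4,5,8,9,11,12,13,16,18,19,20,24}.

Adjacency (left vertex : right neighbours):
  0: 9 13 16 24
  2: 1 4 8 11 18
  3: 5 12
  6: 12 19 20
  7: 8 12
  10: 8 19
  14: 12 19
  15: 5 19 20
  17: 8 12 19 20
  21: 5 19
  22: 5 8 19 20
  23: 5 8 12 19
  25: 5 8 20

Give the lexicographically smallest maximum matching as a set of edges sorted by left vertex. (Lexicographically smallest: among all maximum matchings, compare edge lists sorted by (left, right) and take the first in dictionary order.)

|M| = 7 (so the lex-smallest maximum matching has 7 edges)
process left vertices in ascending order; for each, take the smallest-labelled available neighbour that still permits 7 edges overall, or leave it unmatched if none does
lex-smallest matching: {0-9, 2-1, 3-5, 6-12, 7-8, 10-19, 15-20}

Lex-smallest maximum matching: {(0,9), (2,1), (3,5), (6,12), (7,8), (10,19), (15,20)}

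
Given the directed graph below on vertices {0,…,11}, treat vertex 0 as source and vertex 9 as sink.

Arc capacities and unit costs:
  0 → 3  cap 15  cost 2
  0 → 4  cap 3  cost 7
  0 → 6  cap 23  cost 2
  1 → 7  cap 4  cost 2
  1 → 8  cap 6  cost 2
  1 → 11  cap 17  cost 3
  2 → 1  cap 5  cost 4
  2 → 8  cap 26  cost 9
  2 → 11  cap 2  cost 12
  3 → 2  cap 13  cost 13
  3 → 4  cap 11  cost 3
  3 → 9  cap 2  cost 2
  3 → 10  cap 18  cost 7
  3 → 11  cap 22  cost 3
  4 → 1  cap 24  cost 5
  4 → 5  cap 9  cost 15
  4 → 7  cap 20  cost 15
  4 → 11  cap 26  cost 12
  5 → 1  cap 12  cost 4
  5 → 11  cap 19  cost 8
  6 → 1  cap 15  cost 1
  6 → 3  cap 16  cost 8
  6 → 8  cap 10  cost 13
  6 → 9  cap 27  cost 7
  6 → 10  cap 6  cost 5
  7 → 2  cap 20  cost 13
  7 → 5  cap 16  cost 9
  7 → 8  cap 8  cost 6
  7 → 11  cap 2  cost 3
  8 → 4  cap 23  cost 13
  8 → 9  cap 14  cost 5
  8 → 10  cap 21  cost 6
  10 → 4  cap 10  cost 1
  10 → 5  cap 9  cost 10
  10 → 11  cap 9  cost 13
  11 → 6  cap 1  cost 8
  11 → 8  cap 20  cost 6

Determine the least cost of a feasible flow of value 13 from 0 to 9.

Minimum cost for 13 units: 107

shortest-cost path #1: 0→3→9 push 2 @ unit cost 4 (adds 8)
shortest-cost path #2: 0→6→9 push 11 @ unit cost 9 (adds 99)
total cost = 107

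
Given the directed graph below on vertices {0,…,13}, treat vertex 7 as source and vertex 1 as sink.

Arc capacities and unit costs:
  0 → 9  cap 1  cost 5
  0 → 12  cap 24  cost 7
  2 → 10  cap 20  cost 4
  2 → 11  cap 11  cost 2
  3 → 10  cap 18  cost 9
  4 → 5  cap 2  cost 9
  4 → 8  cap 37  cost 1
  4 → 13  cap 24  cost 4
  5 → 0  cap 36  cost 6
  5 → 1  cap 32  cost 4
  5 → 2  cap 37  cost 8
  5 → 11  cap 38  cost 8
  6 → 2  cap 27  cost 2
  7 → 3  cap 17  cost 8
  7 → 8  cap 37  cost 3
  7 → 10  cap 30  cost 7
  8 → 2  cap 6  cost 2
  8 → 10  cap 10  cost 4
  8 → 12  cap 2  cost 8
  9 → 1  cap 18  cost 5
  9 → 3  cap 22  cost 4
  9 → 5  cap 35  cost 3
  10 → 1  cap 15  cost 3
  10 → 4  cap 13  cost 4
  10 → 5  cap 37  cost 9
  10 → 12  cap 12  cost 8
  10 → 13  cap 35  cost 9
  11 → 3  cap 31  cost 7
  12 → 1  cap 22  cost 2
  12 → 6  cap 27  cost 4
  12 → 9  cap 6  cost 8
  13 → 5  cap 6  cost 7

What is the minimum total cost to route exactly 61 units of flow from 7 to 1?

Minimum cost for 61 units: 1162

shortest-cost path #1: 7→10→1 push 15 @ unit cost 10 (adds 150)
shortest-cost path #2: 7→8→12→1 push 2 @ unit cost 13 (adds 26)
shortest-cost path #3: 7→10→12→1 push 12 @ unit cost 17 (adds 204)
shortest-cost path #4: 7→10→5→1 push 3 @ unit cost 20 (adds 60)
shortest-cost path #5: 7→8→10→5→1 push 10 @ unit cost 20 (adds 200)
shortest-cost path #6: 7→8→2→10→5→1 push 6 @ unit cost 22 (adds 132)
shortest-cost path #7: 7→3→10→5→1 push 13 @ unit cost 30 (adds 390)
total cost = 1162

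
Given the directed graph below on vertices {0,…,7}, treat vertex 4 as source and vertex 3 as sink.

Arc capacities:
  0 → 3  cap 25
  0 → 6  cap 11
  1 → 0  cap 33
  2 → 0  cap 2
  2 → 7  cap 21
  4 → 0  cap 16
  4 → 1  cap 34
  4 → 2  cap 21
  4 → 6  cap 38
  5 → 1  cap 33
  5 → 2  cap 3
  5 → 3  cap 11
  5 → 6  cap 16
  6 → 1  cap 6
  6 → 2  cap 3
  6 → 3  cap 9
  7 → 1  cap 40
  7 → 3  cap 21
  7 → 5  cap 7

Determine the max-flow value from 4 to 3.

Maximum flow value: 55

augment #1: 4→0→3 bottleneck 16, total now 16
augment #2: 4→6→3 bottleneck 9, total now 25
augment #3: 4→1→0→3 bottleneck 9, total now 34
augment #4: 4→2→7→3 bottleneck 21, total now 55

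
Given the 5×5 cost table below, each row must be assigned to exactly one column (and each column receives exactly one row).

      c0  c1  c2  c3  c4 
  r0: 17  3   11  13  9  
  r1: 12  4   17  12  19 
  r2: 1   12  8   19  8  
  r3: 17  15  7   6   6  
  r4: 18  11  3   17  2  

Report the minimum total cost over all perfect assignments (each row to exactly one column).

optimal assignment: row0→col4 (cost 9), row1→col1 (cost 4), row2→col0 (cost 1), row3→col3 (cost 6), row4→col2 (cost 3)
total = 9 + 4 + 1 + 6 + 3 = 23

Minimum assignment cost: 23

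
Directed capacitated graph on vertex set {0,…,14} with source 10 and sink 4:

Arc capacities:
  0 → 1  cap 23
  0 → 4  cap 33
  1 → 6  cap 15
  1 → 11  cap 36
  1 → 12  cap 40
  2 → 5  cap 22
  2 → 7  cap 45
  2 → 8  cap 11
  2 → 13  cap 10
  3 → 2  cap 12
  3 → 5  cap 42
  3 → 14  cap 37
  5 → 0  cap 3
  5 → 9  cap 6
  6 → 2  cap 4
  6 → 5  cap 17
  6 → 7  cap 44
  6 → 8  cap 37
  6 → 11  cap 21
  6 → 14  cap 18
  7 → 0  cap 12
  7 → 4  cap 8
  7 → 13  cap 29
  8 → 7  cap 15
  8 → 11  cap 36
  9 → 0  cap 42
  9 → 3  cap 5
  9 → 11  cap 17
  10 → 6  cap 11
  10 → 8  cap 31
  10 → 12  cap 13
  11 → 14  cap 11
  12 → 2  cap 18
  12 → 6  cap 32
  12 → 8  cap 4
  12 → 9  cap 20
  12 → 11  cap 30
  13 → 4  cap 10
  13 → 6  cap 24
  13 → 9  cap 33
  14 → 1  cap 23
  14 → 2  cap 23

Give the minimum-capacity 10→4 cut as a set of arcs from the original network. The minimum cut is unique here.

Min-cut arcs: {(8,7), (10,6), (10,12), (11,14)} (total capacity 50)

augment #1: 10→6→7→4 push 8
augment #2: 10→6→2→13→4 push 3
augment #3: 10→8→7→0→4 push 12
augment #4: 10→8→7→13→4 push 3
augment #5: 10→12→2→13→4 push 4
augment #6: 10→12→9→0→4 push 9
augment #7: 10→8→11→14→2→5→0→4 push 3
augment #8: 10→8→11→14→1→12→9→0→4 push 8
max flow = 50; residual-reachable set from 10 gives S-side
cut edges (S→T): {(8,7), (10,6), (10,12), (11,14)} total cap 50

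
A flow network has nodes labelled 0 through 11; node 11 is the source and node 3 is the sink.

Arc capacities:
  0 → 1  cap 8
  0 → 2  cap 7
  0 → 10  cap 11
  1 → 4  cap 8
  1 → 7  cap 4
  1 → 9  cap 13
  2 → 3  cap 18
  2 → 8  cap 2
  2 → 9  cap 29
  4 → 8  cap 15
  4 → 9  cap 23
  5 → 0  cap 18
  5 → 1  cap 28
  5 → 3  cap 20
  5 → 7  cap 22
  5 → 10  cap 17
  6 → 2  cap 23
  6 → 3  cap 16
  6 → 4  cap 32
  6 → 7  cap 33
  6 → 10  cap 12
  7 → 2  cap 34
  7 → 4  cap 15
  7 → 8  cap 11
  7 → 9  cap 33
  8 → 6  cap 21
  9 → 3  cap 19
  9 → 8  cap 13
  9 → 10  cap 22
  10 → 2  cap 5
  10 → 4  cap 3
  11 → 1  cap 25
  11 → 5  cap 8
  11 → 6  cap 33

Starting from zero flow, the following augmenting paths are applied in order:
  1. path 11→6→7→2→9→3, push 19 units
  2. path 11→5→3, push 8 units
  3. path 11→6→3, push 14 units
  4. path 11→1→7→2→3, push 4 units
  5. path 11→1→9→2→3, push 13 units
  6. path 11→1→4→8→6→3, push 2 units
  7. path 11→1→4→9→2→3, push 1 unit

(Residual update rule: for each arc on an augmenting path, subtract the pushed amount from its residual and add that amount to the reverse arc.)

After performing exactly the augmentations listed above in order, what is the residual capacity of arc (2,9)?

after path 1 (11→6→7→2→9→3, push 19): res(2,9)=10
after path 2 (11→5→3, push 8): res(2,9)=10
after path 3 (11→6→3, push 14): res(2,9)=10
after path 4 (11→1→7→2→3, push 4): res(2,9)=10
after path 5 (11→1→9→2→3, push 13): res(2,9)=23
after path 6 (11→1→4→8→6→3, push 2): res(2,9)=23
after path 7 (11→1→4→9→2→3, push 1): res(2,9)=24

Residual capacity of (2,9): 24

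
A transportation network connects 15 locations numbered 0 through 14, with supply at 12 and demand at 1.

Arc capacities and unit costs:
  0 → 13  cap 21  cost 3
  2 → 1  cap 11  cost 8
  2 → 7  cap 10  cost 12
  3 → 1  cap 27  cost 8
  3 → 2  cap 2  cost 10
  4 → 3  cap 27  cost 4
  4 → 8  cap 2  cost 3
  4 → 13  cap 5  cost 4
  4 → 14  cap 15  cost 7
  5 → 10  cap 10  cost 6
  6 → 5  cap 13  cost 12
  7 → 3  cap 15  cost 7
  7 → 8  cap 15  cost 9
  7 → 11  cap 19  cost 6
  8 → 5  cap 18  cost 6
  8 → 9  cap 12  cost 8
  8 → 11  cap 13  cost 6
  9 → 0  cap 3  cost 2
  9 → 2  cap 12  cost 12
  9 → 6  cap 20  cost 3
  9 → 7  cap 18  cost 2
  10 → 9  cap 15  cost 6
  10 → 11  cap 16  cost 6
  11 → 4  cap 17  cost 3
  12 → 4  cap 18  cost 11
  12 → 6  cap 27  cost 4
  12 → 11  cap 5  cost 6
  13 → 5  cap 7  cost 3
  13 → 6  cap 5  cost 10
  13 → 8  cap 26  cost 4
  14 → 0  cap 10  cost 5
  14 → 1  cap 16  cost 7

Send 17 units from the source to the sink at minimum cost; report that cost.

Minimum cost for 17 units: 381

shortest-cost path #1: 12→11→4→3→1 push 5 @ unit cost 21 (adds 105)
shortest-cost path #2: 12→4→3→1 push 12 @ unit cost 23 (adds 276)
total cost = 381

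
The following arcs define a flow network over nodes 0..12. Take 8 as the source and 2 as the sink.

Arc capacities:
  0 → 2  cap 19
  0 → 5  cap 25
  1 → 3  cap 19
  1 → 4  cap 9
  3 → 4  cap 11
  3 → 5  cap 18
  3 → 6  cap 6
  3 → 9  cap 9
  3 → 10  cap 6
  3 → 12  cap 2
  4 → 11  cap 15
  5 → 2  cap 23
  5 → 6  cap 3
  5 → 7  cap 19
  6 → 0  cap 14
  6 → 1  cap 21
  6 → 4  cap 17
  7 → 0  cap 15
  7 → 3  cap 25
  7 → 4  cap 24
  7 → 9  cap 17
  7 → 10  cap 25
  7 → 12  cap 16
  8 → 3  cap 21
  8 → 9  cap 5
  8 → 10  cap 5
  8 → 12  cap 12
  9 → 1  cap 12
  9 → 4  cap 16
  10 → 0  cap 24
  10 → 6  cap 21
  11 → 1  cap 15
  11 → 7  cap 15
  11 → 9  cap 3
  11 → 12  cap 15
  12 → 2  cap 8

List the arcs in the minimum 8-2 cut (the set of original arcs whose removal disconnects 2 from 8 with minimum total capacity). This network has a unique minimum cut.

Min-cut arcs: {(8,3), (8,9), (8,10), (12,2)} (total capacity 39)

augment #1: 8→12→2 push 8
augment #2: 8→3→5→2 push 18
augment #3: 8→10→0→2 push 5
augment #4: 8→3→6→0→2 push 3
augment #5: 8→9→1→3→6→0→2 push 3
augment #6: 8→9→1→3→10→0→2 push 2
max flow = 39; residual-reachable set from 8 gives S-side
cut edges (S→T): {(8,3), (8,9), (8,10), (12,2)} total cap 39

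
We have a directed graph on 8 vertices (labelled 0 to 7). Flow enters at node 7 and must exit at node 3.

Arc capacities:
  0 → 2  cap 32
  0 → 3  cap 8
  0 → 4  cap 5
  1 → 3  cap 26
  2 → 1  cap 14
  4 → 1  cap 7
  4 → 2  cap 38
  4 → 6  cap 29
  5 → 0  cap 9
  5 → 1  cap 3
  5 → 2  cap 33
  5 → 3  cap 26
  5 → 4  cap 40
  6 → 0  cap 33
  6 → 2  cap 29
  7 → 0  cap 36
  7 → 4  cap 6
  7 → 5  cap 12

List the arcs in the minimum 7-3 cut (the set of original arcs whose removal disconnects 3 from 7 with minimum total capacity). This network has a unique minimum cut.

augment #1: 7→0→3 push 8
augment #2: 7→5→3 push 12
augment #3: 7→4→1→3 push 6
augment #4: 7→0→2→1→3 push 14
augment #5: 7→0→4→1→3 push 1
max flow = 41; residual-reachable set from 7 gives S-side
cut edges (S→T): {(0,3), (2,1), (4,1), (7,5)} total cap 41

Min-cut arcs: {(0,3), (2,1), (4,1), (7,5)} (total capacity 41)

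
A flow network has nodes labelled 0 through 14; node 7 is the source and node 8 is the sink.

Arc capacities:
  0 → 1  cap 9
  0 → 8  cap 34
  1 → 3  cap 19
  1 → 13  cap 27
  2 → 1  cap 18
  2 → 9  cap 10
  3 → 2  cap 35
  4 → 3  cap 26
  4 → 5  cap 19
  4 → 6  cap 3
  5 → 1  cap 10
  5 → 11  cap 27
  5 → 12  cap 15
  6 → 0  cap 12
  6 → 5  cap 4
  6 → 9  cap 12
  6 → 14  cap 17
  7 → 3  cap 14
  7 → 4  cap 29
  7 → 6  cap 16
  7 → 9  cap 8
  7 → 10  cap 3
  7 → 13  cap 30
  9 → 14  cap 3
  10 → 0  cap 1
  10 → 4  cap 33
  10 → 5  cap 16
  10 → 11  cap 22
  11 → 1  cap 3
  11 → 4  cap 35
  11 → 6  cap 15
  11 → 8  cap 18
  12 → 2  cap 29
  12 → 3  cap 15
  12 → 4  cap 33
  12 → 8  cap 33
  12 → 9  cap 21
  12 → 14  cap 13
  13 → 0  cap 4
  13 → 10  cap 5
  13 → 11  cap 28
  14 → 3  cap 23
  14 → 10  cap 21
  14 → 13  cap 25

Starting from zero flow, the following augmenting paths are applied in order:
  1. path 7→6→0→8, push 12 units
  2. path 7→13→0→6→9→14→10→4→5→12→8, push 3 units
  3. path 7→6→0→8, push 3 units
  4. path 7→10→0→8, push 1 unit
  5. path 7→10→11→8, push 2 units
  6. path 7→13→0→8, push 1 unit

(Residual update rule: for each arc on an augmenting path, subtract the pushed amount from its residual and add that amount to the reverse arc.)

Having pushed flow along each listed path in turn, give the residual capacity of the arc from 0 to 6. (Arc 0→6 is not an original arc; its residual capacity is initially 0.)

after path 1 (7→6→0→8, push 12): res(0,6)=12
after path 2 (7→13→0→6→9→14→10→4→5→12→8, push 3): res(0,6)=9
after path 3 (7→6→0→8, push 3): res(0,6)=12
after path 4 (7→10→0→8, push 1): res(0,6)=12
after path 5 (7→10→11→8, push 2): res(0,6)=12
after path 6 (7→13→0→8, push 1): res(0,6)=12

Residual capacity of (0,6): 12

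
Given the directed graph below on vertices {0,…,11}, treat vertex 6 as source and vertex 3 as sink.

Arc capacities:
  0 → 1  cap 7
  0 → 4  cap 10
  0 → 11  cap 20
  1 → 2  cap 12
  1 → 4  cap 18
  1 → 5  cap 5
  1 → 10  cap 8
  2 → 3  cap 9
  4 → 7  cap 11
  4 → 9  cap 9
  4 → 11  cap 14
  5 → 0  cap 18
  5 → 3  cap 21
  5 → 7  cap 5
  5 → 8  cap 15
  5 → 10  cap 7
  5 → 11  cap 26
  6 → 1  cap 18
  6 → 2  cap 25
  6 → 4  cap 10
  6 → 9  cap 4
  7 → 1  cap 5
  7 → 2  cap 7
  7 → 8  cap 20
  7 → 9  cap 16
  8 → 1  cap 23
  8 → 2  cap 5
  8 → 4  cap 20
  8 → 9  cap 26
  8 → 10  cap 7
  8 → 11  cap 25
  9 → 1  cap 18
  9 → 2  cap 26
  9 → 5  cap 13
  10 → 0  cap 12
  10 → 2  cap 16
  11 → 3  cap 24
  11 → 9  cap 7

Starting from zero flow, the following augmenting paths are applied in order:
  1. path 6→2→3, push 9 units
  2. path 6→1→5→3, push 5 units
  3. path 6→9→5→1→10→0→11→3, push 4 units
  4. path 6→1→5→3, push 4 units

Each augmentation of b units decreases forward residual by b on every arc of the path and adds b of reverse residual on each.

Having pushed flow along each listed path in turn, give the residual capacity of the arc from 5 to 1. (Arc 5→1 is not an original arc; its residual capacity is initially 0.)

after path 1 (6→2→3, push 9): res(5,1)=0
after path 2 (6→1→5→3, push 5): res(5,1)=5
after path 3 (6→9→5→1→10→0→11→3, push 4): res(5,1)=1
after path 4 (6→1→5→3, push 4): res(5,1)=5

Residual capacity of (5,1): 5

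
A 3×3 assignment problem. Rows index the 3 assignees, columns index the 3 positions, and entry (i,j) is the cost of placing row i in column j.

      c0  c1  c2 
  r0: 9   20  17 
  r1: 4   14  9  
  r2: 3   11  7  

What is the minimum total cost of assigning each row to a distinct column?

Minimum assignment cost: 29

optimal assignment: row0→col0 (cost 9), row1→col2 (cost 9), row2→col1 (cost 11)
total = 9 + 9 + 11 = 29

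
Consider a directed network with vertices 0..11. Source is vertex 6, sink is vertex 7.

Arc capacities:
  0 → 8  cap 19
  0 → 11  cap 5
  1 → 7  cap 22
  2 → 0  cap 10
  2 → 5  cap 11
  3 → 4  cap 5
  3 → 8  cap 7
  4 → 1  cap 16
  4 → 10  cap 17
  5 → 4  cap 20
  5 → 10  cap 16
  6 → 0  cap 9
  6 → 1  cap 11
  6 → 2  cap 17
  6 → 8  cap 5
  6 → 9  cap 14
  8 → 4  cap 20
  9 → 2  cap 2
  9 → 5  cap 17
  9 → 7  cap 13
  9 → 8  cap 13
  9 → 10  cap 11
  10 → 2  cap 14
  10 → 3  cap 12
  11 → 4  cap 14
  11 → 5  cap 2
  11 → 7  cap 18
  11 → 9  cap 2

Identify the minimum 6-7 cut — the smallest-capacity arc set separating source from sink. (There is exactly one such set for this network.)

augment #1: 6→1→7 push 11
augment #2: 6→9→7 push 13
augment #3: 6→0→11→7 push 5
augment #4: 6→8→4→1→7 push 5
augment #5: 6→0→8→4→1→7 push 4
augment #6: 6→2→5→4→1→7 push 2
max flow = 40; residual-reachable set from 6 gives S-side
cut edges (S→T): {(0,11), (1,7), (9,7)} total cap 40

Min-cut arcs: {(0,11), (1,7), (9,7)} (total capacity 40)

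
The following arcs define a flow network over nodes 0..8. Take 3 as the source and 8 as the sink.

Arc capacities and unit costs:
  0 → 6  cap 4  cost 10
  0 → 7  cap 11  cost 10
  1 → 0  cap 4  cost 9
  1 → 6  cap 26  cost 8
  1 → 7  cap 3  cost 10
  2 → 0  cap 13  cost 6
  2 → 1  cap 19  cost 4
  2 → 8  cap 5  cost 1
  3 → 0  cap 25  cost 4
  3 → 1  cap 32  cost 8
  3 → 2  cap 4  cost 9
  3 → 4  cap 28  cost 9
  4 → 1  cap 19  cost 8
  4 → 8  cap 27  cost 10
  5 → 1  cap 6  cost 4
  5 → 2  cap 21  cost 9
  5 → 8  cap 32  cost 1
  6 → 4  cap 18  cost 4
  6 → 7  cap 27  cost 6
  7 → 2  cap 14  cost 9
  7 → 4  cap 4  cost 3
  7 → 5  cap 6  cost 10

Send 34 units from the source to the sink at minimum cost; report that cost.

shortest-cost path #1: 3→2→8 push 4 @ unit cost 10 (adds 40)
shortest-cost path #2: 3→4→8 push 27 @ unit cost 19 (adds 513)
shortest-cost path #3: 3→0→7→2→8 push 1 @ unit cost 24 (adds 24)
shortest-cost path #4: 3→0→7→5→8 push 2 @ unit cost 25 (adds 50)
total cost = 627

Minimum cost for 34 units: 627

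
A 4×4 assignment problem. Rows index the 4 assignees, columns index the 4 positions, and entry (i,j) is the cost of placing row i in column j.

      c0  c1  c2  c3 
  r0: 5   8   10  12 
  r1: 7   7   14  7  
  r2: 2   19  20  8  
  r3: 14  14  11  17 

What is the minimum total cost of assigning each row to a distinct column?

Minimum assignment cost: 28

optimal assignment: row0→col1 (cost 8), row1→col3 (cost 7), row2→col0 (cost 2), row3→col2 (cost 11)
total = 8 + 7 + 2 + 11 = 28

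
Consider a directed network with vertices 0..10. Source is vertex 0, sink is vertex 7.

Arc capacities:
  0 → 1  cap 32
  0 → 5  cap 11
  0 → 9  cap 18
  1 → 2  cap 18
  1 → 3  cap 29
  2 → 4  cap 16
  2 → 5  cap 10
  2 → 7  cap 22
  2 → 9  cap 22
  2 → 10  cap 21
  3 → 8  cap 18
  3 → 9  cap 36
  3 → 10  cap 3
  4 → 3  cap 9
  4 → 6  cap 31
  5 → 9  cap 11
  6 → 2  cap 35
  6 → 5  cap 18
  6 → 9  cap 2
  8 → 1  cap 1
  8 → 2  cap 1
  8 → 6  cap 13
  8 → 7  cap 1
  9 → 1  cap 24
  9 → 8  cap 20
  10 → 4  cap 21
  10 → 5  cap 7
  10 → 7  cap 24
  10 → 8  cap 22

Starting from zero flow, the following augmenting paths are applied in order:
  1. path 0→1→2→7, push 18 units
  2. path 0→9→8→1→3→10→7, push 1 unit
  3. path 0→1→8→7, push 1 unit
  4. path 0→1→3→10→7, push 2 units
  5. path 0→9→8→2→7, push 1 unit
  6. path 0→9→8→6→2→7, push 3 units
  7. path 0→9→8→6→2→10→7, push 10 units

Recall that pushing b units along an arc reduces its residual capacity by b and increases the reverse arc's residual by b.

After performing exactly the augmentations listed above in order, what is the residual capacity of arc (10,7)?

after path 1 (0→1→2→7, push 18): res(10,7)=24
after path 2 (0→9→8→1→3→10→7, push 1): res(10,7)=23
after path 3 (0→1→8→7, push 1): res(10,7)=23
after path 4 (0→1→3→10→7, push 2): res(10,7)=21
after path 5 (0→9→8→2→7, push 1): res(10,7)=21
after path 6 (0→9→8→6→2→7, push 3): res(10,7)=21
after path 7 (0→9→8→6→2→10→7, push 10): res(10,7)=11

Residual capacity of (10,7): 11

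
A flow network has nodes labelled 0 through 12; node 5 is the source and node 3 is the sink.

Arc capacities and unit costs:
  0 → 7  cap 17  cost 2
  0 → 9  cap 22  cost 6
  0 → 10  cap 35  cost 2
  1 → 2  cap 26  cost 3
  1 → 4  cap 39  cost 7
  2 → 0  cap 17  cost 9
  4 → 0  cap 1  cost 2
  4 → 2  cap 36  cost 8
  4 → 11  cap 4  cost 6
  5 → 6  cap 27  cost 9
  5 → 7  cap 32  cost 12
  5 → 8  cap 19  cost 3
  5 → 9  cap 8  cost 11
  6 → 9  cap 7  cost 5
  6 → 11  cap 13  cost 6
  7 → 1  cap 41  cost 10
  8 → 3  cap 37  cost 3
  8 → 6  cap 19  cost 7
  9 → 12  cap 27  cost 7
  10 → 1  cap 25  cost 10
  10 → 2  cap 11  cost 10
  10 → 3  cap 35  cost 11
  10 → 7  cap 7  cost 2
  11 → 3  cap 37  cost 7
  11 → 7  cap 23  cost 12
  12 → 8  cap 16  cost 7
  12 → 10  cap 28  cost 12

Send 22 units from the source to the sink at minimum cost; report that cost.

shortest-cost path #1: 5→8→3 push 19 @ unit cost 6 (adds 114)
shortest-cost path #2: 5→6→11→3 push 3 @ unit cost 22 (adds 66)
total cost = 180

Minimum cost for 22 units: 180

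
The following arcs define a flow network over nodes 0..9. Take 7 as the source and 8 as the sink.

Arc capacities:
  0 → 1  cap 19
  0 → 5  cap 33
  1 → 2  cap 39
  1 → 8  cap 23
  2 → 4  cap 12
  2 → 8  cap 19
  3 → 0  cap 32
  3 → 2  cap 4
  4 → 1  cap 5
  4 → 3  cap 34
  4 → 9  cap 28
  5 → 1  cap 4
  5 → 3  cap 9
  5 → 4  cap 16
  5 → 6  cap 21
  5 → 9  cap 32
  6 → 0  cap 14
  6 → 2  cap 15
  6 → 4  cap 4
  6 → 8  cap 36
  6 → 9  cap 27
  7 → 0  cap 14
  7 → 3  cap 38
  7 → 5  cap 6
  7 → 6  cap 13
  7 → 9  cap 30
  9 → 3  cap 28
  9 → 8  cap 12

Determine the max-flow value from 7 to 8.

augment #1: 7→6→8 bottleneck 13, total now 13
augment #2: 7→9→8 bottleneck 12, total now 25
augment #3: 7→0→1→8 bottleneck 14, total now 39
augment #4: 7→3→2→8 bottleneck 4, total now 43
augment #5: 7→5→1→8 bottleneck 4, total now 47
augment #6: 7→5→6→8 bottleneck 2, total now 49
augment #7: 7→3→0→1→8 bottleneck 5, total now 54
augment #8: 7→3→0→5→6→8 bottleneck 19, total now 73
augment #9: 7→3→0→5→4→1→2→8 bottleneck 5, total now 78

Maximum flow value: 78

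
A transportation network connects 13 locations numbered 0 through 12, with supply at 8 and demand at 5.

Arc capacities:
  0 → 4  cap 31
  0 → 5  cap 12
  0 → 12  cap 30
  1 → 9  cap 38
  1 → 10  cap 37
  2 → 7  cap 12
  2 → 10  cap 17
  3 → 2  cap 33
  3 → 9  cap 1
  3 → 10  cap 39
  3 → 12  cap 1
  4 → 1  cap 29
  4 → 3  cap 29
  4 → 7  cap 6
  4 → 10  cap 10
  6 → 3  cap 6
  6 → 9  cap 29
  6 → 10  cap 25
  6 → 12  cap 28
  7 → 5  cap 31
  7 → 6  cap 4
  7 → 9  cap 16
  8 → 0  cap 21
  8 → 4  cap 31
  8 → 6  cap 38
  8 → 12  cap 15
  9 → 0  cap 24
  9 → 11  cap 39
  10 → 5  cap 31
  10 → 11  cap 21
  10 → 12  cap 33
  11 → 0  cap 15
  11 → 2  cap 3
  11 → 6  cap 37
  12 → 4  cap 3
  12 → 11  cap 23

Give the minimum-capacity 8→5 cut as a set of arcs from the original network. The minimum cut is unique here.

augment #1: 8→0→5 push 12
augment #2: 8→4→7→5 push 6
augment #3: 8→4→10→5 push 10
augment #4: 8→6→10→5 push 21
augment #5: 8→4→3→2→7→5 push 12
max flow = 61; residual-reachable set from 8 gives S-side
cut edges (S→T): {(0,5), (2,7), (4,7), (10,5)} total cap 61

Min-cut arcs: {(0,5), (2,7), (4,7), (10,5)} (total capacity 61)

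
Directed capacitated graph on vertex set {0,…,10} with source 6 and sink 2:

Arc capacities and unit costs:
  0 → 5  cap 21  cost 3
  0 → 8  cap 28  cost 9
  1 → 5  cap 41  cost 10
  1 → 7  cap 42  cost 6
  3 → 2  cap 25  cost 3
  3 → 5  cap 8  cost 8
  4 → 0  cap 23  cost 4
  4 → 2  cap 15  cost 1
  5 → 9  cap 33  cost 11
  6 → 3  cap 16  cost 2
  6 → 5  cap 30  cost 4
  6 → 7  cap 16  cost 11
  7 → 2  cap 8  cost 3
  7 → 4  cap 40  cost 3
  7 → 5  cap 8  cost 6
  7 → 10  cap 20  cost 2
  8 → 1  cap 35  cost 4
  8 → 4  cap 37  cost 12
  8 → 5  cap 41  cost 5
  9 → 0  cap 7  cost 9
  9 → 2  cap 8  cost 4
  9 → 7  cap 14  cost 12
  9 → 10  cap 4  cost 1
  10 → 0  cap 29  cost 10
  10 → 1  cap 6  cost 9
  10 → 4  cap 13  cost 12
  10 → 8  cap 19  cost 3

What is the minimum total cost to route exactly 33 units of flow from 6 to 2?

Minimum cost for 33 units: 331

shortest-cost path #1: 6→3→2 push 16 @ unit cost 5 (adds 80)
shortest-cost path #2: 6→7→2 push 8 @ unit cost 14 (adds 112)
shortest-cost path #3: 6→7→4→2 push 8 @ unit cost 15 (adds 120)
shortest-cost path #4: 6→5→9→2 push 1 @ unit cost 19 (adds 19)
total cost = 331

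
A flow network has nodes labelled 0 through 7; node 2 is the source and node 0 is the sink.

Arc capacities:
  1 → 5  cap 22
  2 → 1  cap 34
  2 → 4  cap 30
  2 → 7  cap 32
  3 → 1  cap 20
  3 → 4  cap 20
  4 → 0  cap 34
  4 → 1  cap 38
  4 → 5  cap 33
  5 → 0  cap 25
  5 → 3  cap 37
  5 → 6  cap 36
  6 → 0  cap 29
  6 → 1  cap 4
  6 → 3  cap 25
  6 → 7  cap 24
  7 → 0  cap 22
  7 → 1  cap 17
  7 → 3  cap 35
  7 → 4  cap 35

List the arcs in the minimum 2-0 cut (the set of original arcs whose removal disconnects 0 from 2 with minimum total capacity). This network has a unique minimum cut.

Min-cut arcs: {(1,5), (2,4), (2,7)} (total capacity 84)

augment #1: 2→4→0 push 30
augment #2: 2→7→0 push 22
augment #3: 2→1→5→0 push 22
augment #4: 2→7→4→0 push 4
augment #5: 2→7→4→5→0 push 3
augment #6: 2→7→4→5→6→0 push 3
max flow = 84; residual-reachable set from 2 gives S-side
cut edges (S→T): {(1,5), (2,4), (2,7)} total cap 84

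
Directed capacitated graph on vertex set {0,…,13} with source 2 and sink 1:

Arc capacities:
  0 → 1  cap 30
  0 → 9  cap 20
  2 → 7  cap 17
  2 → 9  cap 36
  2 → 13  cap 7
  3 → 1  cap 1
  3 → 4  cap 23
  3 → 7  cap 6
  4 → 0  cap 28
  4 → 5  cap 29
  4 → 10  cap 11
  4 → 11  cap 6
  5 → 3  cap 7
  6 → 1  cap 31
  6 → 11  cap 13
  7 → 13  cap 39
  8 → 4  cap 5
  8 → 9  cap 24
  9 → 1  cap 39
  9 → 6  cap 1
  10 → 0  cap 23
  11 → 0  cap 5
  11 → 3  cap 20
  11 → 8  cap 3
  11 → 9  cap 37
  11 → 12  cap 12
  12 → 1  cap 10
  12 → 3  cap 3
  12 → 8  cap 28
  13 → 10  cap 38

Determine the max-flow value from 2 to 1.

Maximum flow value: 59

augment #1: 2→9→1 bottleneck 36, total now 36
augment #2: 2→13→10→0→1 bottleneck 7, total now 43
augment #3: 2→7→13→10→0→1 bottleneck 16, total now 59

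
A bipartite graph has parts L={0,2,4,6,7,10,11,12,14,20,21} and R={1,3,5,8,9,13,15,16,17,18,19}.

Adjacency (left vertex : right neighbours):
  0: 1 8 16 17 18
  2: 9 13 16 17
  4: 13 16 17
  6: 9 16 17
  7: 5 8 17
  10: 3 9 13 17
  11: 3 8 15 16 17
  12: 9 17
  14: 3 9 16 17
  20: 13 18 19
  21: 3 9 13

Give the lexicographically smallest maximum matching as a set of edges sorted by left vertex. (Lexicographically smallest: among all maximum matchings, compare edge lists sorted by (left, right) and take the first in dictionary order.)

Lex-smallest maximum matching: {(0,1), (2,9), (4,13), (6,16), (7,5), (10,3), (11,8), (12,17), (20,18)}

|M| = 9 (so the lex-smallest maximum matching has 9 edges)
process left vertices in ascending order; for each, take the smallest-labelled available neighbour that still permits 9 edges overall, or leave it unmatched if none does
lex-smallest matching: {0-1, 2-9, 4-13, 6-16, 7-5, 10-3, 11-8, 12-17, 20-18}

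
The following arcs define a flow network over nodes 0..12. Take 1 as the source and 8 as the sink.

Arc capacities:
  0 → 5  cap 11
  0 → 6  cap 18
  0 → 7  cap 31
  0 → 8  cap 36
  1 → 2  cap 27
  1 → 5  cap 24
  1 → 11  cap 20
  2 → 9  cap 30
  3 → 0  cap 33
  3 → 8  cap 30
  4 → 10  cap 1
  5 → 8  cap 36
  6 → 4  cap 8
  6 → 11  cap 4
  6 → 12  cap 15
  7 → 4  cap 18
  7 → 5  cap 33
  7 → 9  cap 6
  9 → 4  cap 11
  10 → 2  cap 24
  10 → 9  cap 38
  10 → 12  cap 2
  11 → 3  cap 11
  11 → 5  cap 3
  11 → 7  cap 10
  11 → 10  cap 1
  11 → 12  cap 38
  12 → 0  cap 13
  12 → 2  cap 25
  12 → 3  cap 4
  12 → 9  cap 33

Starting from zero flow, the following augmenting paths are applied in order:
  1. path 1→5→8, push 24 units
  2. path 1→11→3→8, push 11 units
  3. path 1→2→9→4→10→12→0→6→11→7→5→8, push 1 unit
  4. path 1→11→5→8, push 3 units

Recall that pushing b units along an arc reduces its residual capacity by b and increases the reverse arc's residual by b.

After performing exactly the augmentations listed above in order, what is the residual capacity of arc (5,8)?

Residual capacity of (5,8): 8

after path 1 (1→5→8, push 24): res(5,8)=12
after path 2 (1→11→3→8, push 11): res(5,8)=12
after path 3 (1→2→9→4→10→12→0→6→11→7→5→8, push 1): res(5,8)=11
after path 4 (1→11→5→8, push 3): res(5,8)=8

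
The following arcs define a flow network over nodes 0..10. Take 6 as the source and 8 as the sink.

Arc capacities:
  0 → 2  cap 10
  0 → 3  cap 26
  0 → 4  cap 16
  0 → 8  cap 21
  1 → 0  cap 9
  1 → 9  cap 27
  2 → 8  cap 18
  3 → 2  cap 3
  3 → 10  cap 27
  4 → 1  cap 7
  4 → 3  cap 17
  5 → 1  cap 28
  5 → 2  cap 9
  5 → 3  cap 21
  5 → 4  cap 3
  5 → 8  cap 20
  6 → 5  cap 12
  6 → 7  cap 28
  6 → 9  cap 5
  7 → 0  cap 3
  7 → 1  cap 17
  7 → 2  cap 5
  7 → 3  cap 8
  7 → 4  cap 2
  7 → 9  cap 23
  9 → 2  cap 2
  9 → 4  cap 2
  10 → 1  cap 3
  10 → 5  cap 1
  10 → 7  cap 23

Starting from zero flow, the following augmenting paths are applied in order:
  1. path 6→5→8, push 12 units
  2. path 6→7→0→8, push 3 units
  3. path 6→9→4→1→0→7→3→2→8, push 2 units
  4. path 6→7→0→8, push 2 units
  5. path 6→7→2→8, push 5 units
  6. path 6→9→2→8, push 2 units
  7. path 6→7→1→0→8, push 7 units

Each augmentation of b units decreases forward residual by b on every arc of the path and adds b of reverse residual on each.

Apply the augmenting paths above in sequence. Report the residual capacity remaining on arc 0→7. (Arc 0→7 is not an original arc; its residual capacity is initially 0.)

Residual capacity of (0,7): 3

after path 1 (6→5→8, push 12): res(0,7)=0
after path 2 (6→7→0→8, push 3): res(0,7)=3
after path 3 (6→9→4→1→0→7→3→2→8, push 2): res(0,7)=1
after path 4 (6→7→0→8, push 2): res(0,7)=3
after path 5 (6→7→2→8, push 5): res(0,7)=3
after path 6 (6→9→2→8, push 2): res(0,7)=3
after path 7 (6→7→1→0→8, push 7): res(0,7)=3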